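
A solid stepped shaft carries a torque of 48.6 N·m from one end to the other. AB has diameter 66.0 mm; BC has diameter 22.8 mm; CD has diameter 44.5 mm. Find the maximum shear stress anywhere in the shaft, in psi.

3030 psi

Under the same torque, τ_max = 16T/(πd³) is largest where d is smallest — segment BC (d = 22.8 mm).
τ_max = 16·48.60/(π·(0.0228)³) = 2.088×10^7 Pa.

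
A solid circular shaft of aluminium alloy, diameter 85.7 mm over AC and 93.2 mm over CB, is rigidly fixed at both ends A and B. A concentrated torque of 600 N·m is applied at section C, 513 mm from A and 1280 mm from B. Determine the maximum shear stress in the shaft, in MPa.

3.11 MPa

Compatibility: T_A·a/J_AC = T_B·b/J_CB with T_A + T_B = T₀.
J_AC = 5.30×10^-6 m⁴, J_CB = 7.41×10^-6 m⁴, so T_A = T₀·(J_AC/a)/((J_AC/a)+(J_CB/b)) = 384.5 N·m, T_B = 215.5 N·m.
τ in each portion: τ_AC = 3.11×10^6 Pa, τ_CB = 1.36×10^6 Pa; maximum is in AC.
τ_max = T_AC·r/J = 384.5·0.0428/5.30×10^-6 = 3.111×10^6 Pa.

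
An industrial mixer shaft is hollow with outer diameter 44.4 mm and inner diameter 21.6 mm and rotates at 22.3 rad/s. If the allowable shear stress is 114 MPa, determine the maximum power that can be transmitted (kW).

41.2 kW

J = π(d_o⁴ − d_i⁴)/32 = π(0.0444⁴ − 0.0216⁴)/32 = 3.602×10^-7 m⁴.
T_max = τ_allow·J/r = 1.14×10^8 × 3.602×10^-7 / 0.0222 = 1849 N·m.
ω = 22.3 rad/s, so P_max = T_max·ω = 4.124×10^4 W.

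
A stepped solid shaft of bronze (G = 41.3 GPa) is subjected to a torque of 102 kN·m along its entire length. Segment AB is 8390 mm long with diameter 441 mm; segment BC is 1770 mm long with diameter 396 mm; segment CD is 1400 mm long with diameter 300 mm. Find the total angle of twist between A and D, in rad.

J_AB = π(0.441)⁴/32 = 3.71×10^-3 m⁴; J_BC = π(0.396)⁴/32 = 2.41×10^-3 m⁴; J_CD = π(0.300)⁴/32 = 7.95×10^-4 m⁴.
θ = (T/G)·Σ L_i/J_i = (102000/41.3×10⁹)·(8.39/3.71×10^-3 + 1.77/2.41×10^-3 + 1.40/7.95×10^-4) = 0.01174 rad.

0.0117 rad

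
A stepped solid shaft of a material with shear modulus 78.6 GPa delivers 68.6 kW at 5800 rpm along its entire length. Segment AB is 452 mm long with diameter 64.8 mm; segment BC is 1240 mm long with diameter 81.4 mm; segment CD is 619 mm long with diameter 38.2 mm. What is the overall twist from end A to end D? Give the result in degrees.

ω = 2π·5800/60 = 607.4 rad/s, so T = P/ω = 68.6×10³ / 607.4 = 112.9 N·m.
J_AB = π(0.0648)⁴/32 = 1.73×10^-6 m⁴; J_BC = π(0.0814)⁴/32 = 4.31×10^-6 m⁴; J_CD = π(0.0382)⁴/32 = 2.09×10^-7 m⁴.
θ = (T/G)·Σ L_i/J_i = (112.9/78.6×10⁹)·(0.452/1.73×10^-6 + 1.24/4.31×10^-6 + 0.619/2.09×10^-7) = 5.043×10^-3 rad.

0.289°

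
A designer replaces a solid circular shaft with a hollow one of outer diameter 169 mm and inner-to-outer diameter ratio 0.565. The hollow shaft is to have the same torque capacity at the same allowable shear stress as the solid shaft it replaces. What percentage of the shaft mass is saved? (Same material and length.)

26.9 %

Equal τ_max and T ⇒ the solid shaft needs d_s³ = d_o³(1−k⁴), so d_s = 169·(1−0.565⁴)^(1/3) = 163.1 mm.
Area ratio A_h/A_s = d_o²(1−k²)/d_s² = (1−k²)/(1−k⁴)^(2/3) = 0.7313.
Mass saving = 1 − 0.7313 = 26.9 %.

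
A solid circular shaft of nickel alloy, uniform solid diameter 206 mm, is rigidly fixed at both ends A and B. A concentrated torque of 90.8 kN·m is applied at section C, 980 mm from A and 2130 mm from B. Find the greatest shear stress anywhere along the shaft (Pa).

With uniform GJ and both ends fixed, compatibility θ_AC = θ_CB gives T_A·a = T_B·b, together with T_A + T_B = T₀.
T_A = T₀·b/(a+b) = 90800·2130/3110 = 62190 N·m; T_B = 28610 N·m.
τ in each portion: τ_AC = 3.62×10^7 Pa, τ_CB = 1.67×10^7 Pa; maximum is in AC.
τ_max = T_AC·r/J = 62190·0.103/1.77×10^-4 = 3.623×10^7 Pa.

3.62e7 Pa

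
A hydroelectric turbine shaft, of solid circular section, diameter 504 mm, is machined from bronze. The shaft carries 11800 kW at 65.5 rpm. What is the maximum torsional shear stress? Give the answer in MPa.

68.4 MPa

ω = 2π·65.5/60 = 6.859 rad/s, so T = P/ω = 11800×10³ / 6.859 = 1.720e6 N·m.
J = πd⁴/32 = π(0.504)⁴/32 = 6.335×10^-3 m⁴.
τ_max = T·r/J = 1.720e6 × 0.252 / 6.335×10^-3 = 6.844×10^7 Pa.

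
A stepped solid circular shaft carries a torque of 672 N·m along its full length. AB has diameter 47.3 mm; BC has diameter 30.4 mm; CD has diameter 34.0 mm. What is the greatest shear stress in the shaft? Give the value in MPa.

122 MPa

Under the same torque, τ_max = 16T/(πd³) is largest where d is smallest — segment BC (d = 30.4 mm).
τ_max = 16·672.0/(π·(0.0304)³) = 1.218×10^8 Pa.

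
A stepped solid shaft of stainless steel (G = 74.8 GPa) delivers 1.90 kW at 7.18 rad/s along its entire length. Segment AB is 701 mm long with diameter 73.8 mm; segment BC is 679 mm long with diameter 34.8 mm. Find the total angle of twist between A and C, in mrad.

ω = 7.18 rad/s, so T = P/ω = 1.90×10³ / 7.180 = 264.6 N·m.
J_AB = π(0.0738)⁴/32 = 2.91×10^-6 m⁴; J_BC = π(0.0348)⁴/32 = 1.44×10^-7 m⁴.
θ = (T/G)·Σ L_i/J_i = (264.6/74.8×10⁹)·(0.701/2.91×10^-6 + 0.679/1.44×10^-7) = 0.01753 rad.

17.5 mrad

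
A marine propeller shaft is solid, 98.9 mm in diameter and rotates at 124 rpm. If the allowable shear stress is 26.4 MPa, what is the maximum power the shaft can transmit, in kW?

J = πd⁴/32 = π(0.0989)⁴/32 = 9.393×10^-6 m⁴.
T_max = τ_allow·J/r = 2.64×10^7 × 9.393×10^-6 / 0.0495 = 5014 N·m.
ω = 2π·124/60 = 12.99 rad/s, so P_max = T_max·ω = 6.511×10^4 W.

65.1 kW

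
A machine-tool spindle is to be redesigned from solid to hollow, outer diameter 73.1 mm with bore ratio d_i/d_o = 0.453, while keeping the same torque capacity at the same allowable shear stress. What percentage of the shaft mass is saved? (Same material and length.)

18.2 %

Equal τ_max and T ⇒ the solid shaft needs d_s³ = d_o³(1−k⁴), so d_s = 73.1·(1−0.453⁴)^(1/3) = 72.06 mm.
Area ratio A_h/A_s = d_o²(1−k²)/d_s² = (1−k²)/(1−k⁴)^(2/3) = 0.8179.
Mass saving = 1 − 0.8179 = 18.2 %.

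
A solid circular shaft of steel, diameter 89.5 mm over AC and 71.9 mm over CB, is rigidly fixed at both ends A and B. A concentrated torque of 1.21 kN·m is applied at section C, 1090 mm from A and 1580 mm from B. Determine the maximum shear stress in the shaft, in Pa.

6.68e6 Pa

Compatibility: T_A·a/J_AC = T_B·b/J_CB with T_A + T_B = T₀.
J_AC = 6.30×10^-6 m⁴, J_CB = 2.62×10^-6 m⁴, so T_A = T₀·(J_AC/a)/((J_AC/a)+(J_CB/b)) = 939.9 N·m, T_B = 270.1 N·m.
τ in each portion: τ_AC = 6.68×10^6 Pa, τ_CB = 3.70×10^6 Pa; maximum is in AC.
τ_max = T_AC·r/J = 939.9·0.0447/6.30×10^-6 = 6.677×10^6 Pa.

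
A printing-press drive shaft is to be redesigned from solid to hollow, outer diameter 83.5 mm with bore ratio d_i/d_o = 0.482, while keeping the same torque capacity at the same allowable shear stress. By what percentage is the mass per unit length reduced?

20.3 %

Equal τ_max and T ⇒ the solid shaft needs d_s³ = d_o³(1−k⁴), so d_s = 83.5·(1−0.482⁴)^(1/3) = 81.97 mm.
Area ratio A_h/A_s = d_o²(1−k²)/d_s² = (1−k²)/(1−k⁴)^(2/3) = 0.7966.
Mass saving = 1 − 0.7966 = 20.3 %.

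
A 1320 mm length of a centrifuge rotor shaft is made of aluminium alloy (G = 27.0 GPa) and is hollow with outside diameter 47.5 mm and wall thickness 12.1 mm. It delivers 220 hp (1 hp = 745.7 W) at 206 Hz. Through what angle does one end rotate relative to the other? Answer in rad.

0.0132 rad

ω = 2π·206 = 1294 rad/s, so T = P/ω = 220×745.7 / 1294 = 126.7 N·m.
J = π(d_o⁴ − d_i⁴)/32 = π(0.0475⁴ − 0.0233⁴)/32 = 4.708×10^-7 m⁴.
θ = T·L/(G·J) = 126.7 × 1.32 / (27.0×10⁹ × 4.708×10^-7) = 0.01316 rad.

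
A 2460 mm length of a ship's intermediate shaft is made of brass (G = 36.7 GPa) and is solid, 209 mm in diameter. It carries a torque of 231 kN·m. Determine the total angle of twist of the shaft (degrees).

4.74°

J = πd⁴/32 = π(0.209)⁴/32 = 1.873×10^-4 m⁴.
θ = T·L/(G·J) = 231000 × 2.46 / (36.7×10⁹ × 1.873×10^-4) = 0.08266 rad.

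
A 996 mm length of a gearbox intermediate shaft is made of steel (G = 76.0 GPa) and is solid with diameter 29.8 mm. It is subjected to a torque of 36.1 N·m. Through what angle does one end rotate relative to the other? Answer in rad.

J = πd⁴/32 = π(0.0298)⁴/32 = 7.742×10^-8 m⁴.
θ = T·L/(G·J) = 36.10 × 0.996 / (76.0×10⁹ × 7.742×10^-8) = 6.111×10^-3 rad.

0.00611 rad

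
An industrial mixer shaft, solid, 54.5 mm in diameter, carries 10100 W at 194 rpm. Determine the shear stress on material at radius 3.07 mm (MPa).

ω = 2π·194/60 = 20.32 rad/s, so T = P/ω = 10100 / 20.32 = 497.2 N·m.
J = πd⁴/32 = π(0.0545)⁴/32 = 8.661×10^-7 m⁴.
Shear stress varies linearly with radius: τ = T·r/J = 497.2 × 0.00307 / 8.661×10^-7 = 1.762×10^6 Pa.

1.76 MPa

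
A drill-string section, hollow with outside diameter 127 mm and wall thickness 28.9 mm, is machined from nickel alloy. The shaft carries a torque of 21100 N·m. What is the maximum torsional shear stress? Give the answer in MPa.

57.5 MPa

J = π(d_o⁴ − d_i⁴)/32 = π(0.127⁴ − 0.0692⁴)/32 = 2.329×10^-5 m⁴.
τ_max = T·r/J = 21100 × 0.0635 / 2.329×10^-5 = 5.753×10^7 Pa.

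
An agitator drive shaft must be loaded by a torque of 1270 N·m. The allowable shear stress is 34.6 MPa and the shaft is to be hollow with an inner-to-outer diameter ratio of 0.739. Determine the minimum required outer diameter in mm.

64.3 mm

For a hollow shaft with d_i/d_o = 0.739: τ_max = 16T/(π d_o³ (1−k⁴)), so d_o = [16T/(π τ_allow (1−k⁴))]^(1/3) = [16·1270/(π·3.46×10^7·0.7018)]^(1/3) = 0.06434 m.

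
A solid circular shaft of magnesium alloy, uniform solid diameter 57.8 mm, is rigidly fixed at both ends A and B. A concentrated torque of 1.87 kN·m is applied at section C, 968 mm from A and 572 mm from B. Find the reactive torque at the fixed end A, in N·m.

With uniform GJ and both ends fixed, compatibility θ_AC = θ_CB gives T_A·a = T_B·b, together with T_A + T_B = T₀.
T_A = T₀·b/(a+b) = 1870·572/1540 = 694.6 N·m; T_B = 1175 N·m.

695 N·m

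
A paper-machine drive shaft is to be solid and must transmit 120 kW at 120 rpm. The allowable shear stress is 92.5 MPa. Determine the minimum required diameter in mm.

ω = 2π·120/60 = 12.57 rad/s, so T = P/ω = 120×10³ / 12.57 = 9549 N·m.
For a solid shaft τ_max = 16T/(πd³), so d = (16T/(π τ_allow))^(1/3) = (16·9549/(π·9.25×10^7))^(1/3) = 0.08071 m.

80.7 mm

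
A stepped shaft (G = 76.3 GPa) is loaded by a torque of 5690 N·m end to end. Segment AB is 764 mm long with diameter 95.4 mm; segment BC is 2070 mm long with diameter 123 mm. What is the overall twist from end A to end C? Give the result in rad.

0.0139 rad

J_AB = π(0.0954)⁴/32 = 8.13×10^-6 m⁴; J_BC = π(0.123)⁴/32 = 2.25×10^-5 m⁴.
θ = (T/G)·Σ L_i/J_i = (5690/76.3×10⁹)·(0.764/8.13×10^-6 + 2.07/2.25×10^-5) = 0.01388 rad.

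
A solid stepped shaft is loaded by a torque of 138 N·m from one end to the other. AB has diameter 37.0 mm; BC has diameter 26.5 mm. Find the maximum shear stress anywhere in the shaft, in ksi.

5.48 ksi

Under the same torque, τ_max = 16T/(πd³) is largest where d is smallest — segment BC (d = 26.5 mm).
τ_max = 16·138.0/(π·(0.0265)³) = 3.777×10^7 Pa.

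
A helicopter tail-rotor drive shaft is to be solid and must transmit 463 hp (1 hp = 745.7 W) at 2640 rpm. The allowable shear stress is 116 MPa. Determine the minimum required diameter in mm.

38.0 mm

ω = 2π·2640/60 = 276.5 rad/s, so T = P/ω = 463×745.7 / 276.5 = 1249 N·m.
For a solid shaft τ_max = 16T/(πd³), so d = (16T/(π τ_allow))^(1/3) = (16·1249/(π·1.16×10^8))^(1/3) = 0.03799 m.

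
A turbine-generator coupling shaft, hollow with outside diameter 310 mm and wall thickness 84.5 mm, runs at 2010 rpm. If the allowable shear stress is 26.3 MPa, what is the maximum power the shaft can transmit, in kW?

31000 kW

J = π(d_o⁴ − d_i⁴)/32 = π(0.310⁴ − 0.141⁴)/32 = 8.679×10^-4 m⁴.
T_max = τ_allow·J/r = 2.63×10^7 × 8.679×10^-4 / 0.155 = 147300 N·m.
ω = 2π·2010/60 = 210.5 rad/s, so P_max = T_max·ω = 3.100×10^7 W.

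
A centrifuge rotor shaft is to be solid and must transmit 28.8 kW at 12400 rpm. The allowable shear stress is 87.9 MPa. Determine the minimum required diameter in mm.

ω = 2π·12400/60 = 1299 rad/s, so T = P/ω = 28.8×10³ / 1299 = 22.18 N·m.
For a solid shaft τ_max = 16T/(πd³), so d = (16T/(π τ_allow))^(1/3) = (16·22.18/(π·8.79×10^7))^(1/3) = 0.01087 m.

10.9 mm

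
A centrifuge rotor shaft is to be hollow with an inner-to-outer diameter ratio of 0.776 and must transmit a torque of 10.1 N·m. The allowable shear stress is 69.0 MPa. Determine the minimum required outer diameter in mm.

For a hollow shaft with d_i/d_o = 0.776: τ_max = 16T/(π d_o³ (1−k⁴)), so d_o = [16T/(π τ_allow (1−k⁴))]^(1/3) = [16·10.10/(π·6.90×10^7·0.6374)]^(1/3) = 0.01054 m.

10.5 mm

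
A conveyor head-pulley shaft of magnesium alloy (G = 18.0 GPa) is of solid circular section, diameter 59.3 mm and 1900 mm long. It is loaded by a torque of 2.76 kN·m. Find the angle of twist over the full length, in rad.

0.240 rad

J = πd⁴/32 = π(0.0593)⁴/32 = 1.214×10^-6 m⁴.
θ = T·L/(G·J) = 2760 × 1.90 / (18.0×10⁹ × 1.214×10^-6) = 0.2400 rad.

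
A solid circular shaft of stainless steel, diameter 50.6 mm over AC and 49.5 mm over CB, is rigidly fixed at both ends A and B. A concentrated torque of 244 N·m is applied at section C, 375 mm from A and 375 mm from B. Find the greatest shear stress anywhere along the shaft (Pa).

Compatibility: T_A·a/J_AC = T_B·b/J_CB with T_A + T_B = T₀.
J_AC = 6.44×10^-7 m⁴, J_CB = 5.89×10^-7 m⁴, so T_A = T₀·(J_AC/a)/((J_AC/a)+(J_CB/b)) = 127.4 N·m, T_B = 116.6 N·m.
τ in each portion: τ_AC = 5.01×10^6 Pa, τ_CB = 4.90×10^6 Pa; maximum is in AC.
τ_max = T_AC·r/J = 127.4·0.0253/6.44×10^-7 = 5.007×10^6 Pa.

5.01e6 Pa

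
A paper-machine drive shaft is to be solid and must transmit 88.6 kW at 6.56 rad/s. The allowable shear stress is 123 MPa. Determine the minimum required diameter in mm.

82.4 mm

ω = 6.56 rad/s, so T = P/ω = 88.6×10³ / 6.560 = 13510 N·m.
For a solid shaft τ_max = 16T/(πd³), so d = (16T/(π τ_allow))^(1/3) = (16·13510/(π·1.23×10^8))^(1/3) = 0.08239 m.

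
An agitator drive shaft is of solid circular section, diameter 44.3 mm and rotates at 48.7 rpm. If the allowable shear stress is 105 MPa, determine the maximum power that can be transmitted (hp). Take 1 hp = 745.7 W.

12.3 hp

J = πd⁴/32 = π(0.0443)⁴/32 = 3.781×10^-7 m⁴.
T_max = τ_allow·J/r = 1.05×10^8 × 3.781×10^-7 / 0.0221 = 1792 N·m.
ω = 2π·48.7/60 = 5.100 rad/s, so P_max = T_max·ω = 9141 W.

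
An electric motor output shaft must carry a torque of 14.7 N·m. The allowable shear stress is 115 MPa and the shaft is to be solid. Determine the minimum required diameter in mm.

For a solid shaft τ_max = 16T/(πd³), so d = (16T/(π τ_allow))^(1/3) = (16·14.70/(π·1.15×10^8))^(1/3) = 0.008667 m.

8.67 mm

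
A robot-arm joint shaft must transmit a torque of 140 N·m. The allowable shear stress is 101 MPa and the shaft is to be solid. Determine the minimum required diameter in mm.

19.2 mm

For a solid shaft τ_max = 16T/(πd³), so d = (16T/(π τ_allow))^(1/3) = (16·140.0/(π·1.01×10^8))^(1/3) = 0.01918 m.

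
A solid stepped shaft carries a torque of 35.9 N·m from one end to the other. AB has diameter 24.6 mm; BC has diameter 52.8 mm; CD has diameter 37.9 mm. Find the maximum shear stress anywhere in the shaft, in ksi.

1.78 ksi

Under the same torque, τ_max = 16T/(πd³) is largest where d is smallest — segment AB (d = 24.6 mm).
τ_max = 16·35.90/(π·(0.0246)³) = 1.228×10^7 Pa.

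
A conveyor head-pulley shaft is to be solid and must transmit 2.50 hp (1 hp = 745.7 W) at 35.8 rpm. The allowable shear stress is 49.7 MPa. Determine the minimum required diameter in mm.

37.1 mm

ω = 2π·35.8/60 = 3.749 rad/s, so T = P/ω = 2.50×745.7 / 3.749 = 497.3 N·m.
For a solid shaft τ_max = 16T/(πd³), so d = (16T/(π τ_allow))^(1/3) = (16·497.3/(π·4.97×10^7))^(1/3) = 0.03707 m.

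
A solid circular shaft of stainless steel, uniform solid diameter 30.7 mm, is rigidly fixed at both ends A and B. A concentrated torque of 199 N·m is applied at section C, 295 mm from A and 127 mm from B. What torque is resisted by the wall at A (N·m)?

With uniform GJ and both ends fixed, compatibility θ_AC = θ_CB gives T_A·a = T_B·b, together with T_A + T_B = T₀.
T_A = T₀·b/(a+b) = 199.0·127/422.0 = 59.89 N·m; T_B = 139.1 N·m.

59.9 N·m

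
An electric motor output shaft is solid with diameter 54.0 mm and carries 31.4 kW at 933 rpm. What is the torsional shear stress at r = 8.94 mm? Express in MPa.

3.44 MPa

ω = 2π·933/60 = 97.70 rad/s, so T = P/ω = 31.4×10³ / 97.70 = 321.4 N·m.
J = πd⁴/32 = π(0.0540)⁴/32 = 8.348×10^-7 m⁴.
Shear stress varies linearly with radius: τ = T·r/J = 321.4 × 0.00894 / 8.348×10^-7 = 3.442×10^6 Pa.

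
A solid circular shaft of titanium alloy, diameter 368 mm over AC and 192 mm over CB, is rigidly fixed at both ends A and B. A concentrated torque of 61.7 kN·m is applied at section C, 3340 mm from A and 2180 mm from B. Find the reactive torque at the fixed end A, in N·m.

55400 N·m

Compatibility: T_A·a/J_AC = T_B·b/J_CB with T_A + T_B = T₀.
J_AC = 1.80×10^-3 m⁴, J_CB = 1.33×10^-4 m⁴, so T_A = T₀·(J_AC/a)/((J_AC/a)+(J_CB/b)) = 55410 N·m, T_B = 6291 N·m.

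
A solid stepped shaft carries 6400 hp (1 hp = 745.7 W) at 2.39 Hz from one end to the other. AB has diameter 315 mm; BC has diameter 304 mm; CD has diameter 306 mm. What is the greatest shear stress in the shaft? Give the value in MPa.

57.6 MPa

ω = 2π·2.39 = 15.02 rad/s, so T = P/ω = 6400×745.7 / 15.02 = 317800 N·m.
Under the same torque, τ_max = 16T/(πd³) is largest where d is smallest — segment BC (d = 304 mm).
τ_max = 16·317800/(π·(0.304)³) = 5.761×10^7 Pa.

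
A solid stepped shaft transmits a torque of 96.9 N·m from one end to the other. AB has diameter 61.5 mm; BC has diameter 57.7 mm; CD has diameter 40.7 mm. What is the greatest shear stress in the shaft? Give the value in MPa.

7.32 MPa

Under the same torque, τ_max = 16T/(πd³) is largest where d is smallest — segment CD (d = 40.7 mm).
τ_max = 16·96.90/(π·(0.0407)³) = 7.320×10^6 Pa.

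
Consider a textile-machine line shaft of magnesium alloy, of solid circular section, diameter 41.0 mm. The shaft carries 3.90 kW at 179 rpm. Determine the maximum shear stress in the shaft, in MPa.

15.4 MPa

ω = 2π·179/60 = 18.74 rad/s, so T = P/ω = 3.90×10³ / 18.74 = 208.1 N·m.
J = πd⁴/32 = π(0.0410)⁴/32 = 2.774×10^-7 m⁴.
τ_max = T·r/J = 208.1 × 0.0205 / 2.774×10^-7 = 1.537×10^7 Pa.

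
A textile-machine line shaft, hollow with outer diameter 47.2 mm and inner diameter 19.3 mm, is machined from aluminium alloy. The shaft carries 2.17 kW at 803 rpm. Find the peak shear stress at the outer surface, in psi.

186 psi

ω = 2π·803/60 = 84.09 rad/s, so T = P/ω = 2.17×10³ / 84.09 = 25.81 N·m.
J = π(d_o⁴ − d_i⁴)/32 = π(0.0472⁴ − 0.0193⁴)/32 = 4.736×10^-7 m⁴.
τ_max = T·r/J = 25.81 × 0.0236 / 4.736×10^-7 = 1.286×10^6 Pa.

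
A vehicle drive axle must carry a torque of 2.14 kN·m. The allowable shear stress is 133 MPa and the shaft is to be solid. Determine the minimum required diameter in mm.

For a solid shaft τ_max = 16T/(πd³), so d = (16T/(π τ_allow))^(1/3) = (16·2140/(π·1.33×10^8))^(1/3) = 0.04344 m.

43.4 mm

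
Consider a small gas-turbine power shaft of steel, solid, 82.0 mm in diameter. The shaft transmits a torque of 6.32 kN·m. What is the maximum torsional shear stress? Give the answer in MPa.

J = πd⁴/32 = π(0.0820)⁴/32 = 4.439×10^-6 m⁴.
τ_max = T·r/J = 6320 × 0.0410 / 4.439×10^-6 = 5.838×10^7 Pa.

58.4 MPa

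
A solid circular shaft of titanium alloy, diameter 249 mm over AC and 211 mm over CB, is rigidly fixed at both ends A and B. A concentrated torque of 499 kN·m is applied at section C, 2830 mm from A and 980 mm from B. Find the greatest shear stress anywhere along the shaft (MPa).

Compatibility: T_A·a/J_AC = T_B·b/J_CB with T_A + T_B = T₀.
J_AC = 3.77×10^-4 m⁴, J_CB = 1.95×10^-4 m⁴, so T_A = T₀·(J_AC/a)/((J_AC/a)+(J_CB/b)) = 200500 N·m, T_B = 298500 N·m.
τ in each portion: τ_AC = 6.61×10^7 Pa, τ_CB = 1.62×10^8 Pa; maximum is in CB.
τ_max = T_CB·r/J = 298500·0.105/1.95×10^-4 = 1.618×10^8 Pa.

162 MPa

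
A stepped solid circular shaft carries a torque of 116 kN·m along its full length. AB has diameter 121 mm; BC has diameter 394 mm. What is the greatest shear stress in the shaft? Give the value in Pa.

3.33e8 Pa

Under the same torque, τ_max = 16T/(πd³) is largest where d is smallest — segment AB (d = 121 mm).
τ_max = 16·116000/(π·(0.121)³) = 3.335×10^8 Pa.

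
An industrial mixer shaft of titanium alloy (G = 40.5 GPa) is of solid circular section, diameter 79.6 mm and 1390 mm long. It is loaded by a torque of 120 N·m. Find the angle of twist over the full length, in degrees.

0.0599°

J = πd⁴/32 = π(0.0796)⁴/32 = 3.941×10^-6 m⁴.
θ = T·L/(G·J) = 120.0 × 1.39 / (40.5×10⁹ × 3.941×10^-6) = 1.045×10^-3 rad.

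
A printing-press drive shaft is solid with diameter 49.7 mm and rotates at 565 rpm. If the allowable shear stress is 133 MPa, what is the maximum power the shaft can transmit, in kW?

190 kW

J = πd⁴/32 = π(0.0497)⁴/32 = 5.990×10^-7 m⁴.
T_max = τ_allow·J/r = 1.33×10^8 × 5.990×10^-7 / 0.0249 = 3206 N·m.
ω = 2π·565/60 = 59.17 rad/s, so P_max = T_max·ω = 1.897×10^5 W.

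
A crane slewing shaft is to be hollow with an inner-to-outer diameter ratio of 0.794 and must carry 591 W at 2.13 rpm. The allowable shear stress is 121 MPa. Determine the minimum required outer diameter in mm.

57.0 mm

ω = 2π·2.13/60 = 0.2231 rad/s, so T = P/ω = 591 / 0.2231 = 2650 N·m.
For a hollow shaft with d_i/d_o = 0.794: τ_max = 16T/(π d_o³ (1−k⁴)), so d_o = [16T/(π τ_allow (1−k⁴))]^(1/3) = [16·2650/(π·1.21×10^8·0.6026)]^(1/3) = 0.05699 m.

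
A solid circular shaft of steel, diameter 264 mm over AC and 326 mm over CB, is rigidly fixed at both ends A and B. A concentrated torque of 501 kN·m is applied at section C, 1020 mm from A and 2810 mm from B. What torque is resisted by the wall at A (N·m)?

272000 N·m

Compatibility: T_A·a/J_AC = T_B·b/J_CB with T_A + T_B = T₀.
J_AC = 4.77×10^-4 m⁴, J_CB = 1.11×10^-3 m⁴, so T_A = T₀·(J_AC/a)/((J_AC/a)+(J_CB/b)) = 271700 N·m, T_B = 229300 N·m.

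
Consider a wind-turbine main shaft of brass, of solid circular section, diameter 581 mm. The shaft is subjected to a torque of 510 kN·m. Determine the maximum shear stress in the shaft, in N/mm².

J = πd⁴/32 = π(0.581)⁴/32 = 0.01119 m⁴.
τ_max = T·r/J = 510000 × 0.290 / 0.01119 = 1.324×10^7 Pa.

13.2 N/mm²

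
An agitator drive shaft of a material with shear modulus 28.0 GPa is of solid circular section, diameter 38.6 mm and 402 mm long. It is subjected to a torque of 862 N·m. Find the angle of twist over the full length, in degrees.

3.25°

J = πd⁴/32 = π(0.0386)⁴/32 = 2.179×10^-7 m⁴.
θ = T·L/(G·J) = 862.0 × 0.402 / (28.0×10⁹ × 2.179×10^-7) = 0.05678 rad.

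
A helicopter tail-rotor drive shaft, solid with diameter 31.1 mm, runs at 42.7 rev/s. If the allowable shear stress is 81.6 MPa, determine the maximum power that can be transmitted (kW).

J = πd⁴/32 = π(0.0311)⁴/32 = 9.184×10^-8 m⁴.
T_max = τ_allow·J/r = 8.16×10^7 × 9.184×10^-8 / 0.0156 = 481.9 N·m.
ω = 2π·42.7 = 268.3 rad/s, so P_max = T_max·ω = 1.293×10^5 W.

129 kW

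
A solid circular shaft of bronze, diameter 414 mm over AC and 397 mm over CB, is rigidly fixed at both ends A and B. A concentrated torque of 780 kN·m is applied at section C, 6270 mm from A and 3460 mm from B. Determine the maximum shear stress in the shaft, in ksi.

5.57 ksi

Compatibility: T_A·a/J_AC = T_B·b/J_CB with T_A + T_B = T₀.
J_AC = 2.88×10^-3 m⁴, J_CB = 2.44×10^-3 m⁴, so T_A = T₀·(J_AC/a)/((J_AC/a)+(J_CB/b)) = 308000 N·m, T_B = 472000 N·m.
τ in each portion: τ_AC = 2.21×10^7 Pa, τ_CB = 3.84×10^7 Pa; maximum is in CB.
τ_max = T_CB·r/J = 472000·0.199/2.44×10^-3 = 3.842×10^7 Pa.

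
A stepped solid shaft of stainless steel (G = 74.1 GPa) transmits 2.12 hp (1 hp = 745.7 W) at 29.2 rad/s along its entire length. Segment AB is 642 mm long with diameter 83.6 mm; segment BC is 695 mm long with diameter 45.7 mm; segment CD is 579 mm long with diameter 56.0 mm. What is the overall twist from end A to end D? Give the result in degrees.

ω = 29.2 rad/s, so T = P/ω = 2.12×745.7 / 29.20 = 54.14 N·m.
J_AB = π(0.0836)⁴/32 = 4.80×10^-6 m⁴; J_BC = π(0.0457)⁴/32 = 4.28×10^-7 m⁴; J_CD = π(0.0560)⁴/32 = 9.65×10^-7 m⁴.
θ = (T/G)·Σ L_i/J_i = (54.14/74.1×10⁹)·(0.642/4.80×10^-6 + 0.695/4.28×10^-7 + 0.579/9.65×10^-7) = 1.722×10^-3 rad.

0.0987°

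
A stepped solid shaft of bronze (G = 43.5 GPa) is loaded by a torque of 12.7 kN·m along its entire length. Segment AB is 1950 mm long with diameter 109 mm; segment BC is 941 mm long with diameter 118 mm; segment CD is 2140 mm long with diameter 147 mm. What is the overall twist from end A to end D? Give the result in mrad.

69.1 mrad

J_AB = π(0.109)⁴/32 = 1.39×10^-5 m⁴; J_BC = π(0.118)⁴/32 = 1.90×10^-5 m⁴; J_CD = π(0.147)⁴/32 = 4.58×10^-5 m⁴.
θ = (T/G)·Σ L_i/J_i = (12700/43.5×10⁹)·(1.95/1.39×10^-5 + 0.941/1.90×10^-5 + 2.14/4.58×10^-5) = 0.06914 rad.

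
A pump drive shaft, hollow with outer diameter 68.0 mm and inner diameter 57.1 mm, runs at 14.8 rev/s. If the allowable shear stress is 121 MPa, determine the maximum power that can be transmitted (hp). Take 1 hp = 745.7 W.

468 hp

J = π(d_o⁴ − d_i⁴)/32 = π(0.0680⁴ − 0.0571⁴)/32 = 1.055×10^-6 m⁴.
T_max = τ_allow·J/r = 1.21×10^8 × 1.055×10^-6 / 0.0340 = 3756 N·m.
ω = 2π·14.8 = 92.99 rad/s, so P_max = T_max·ω = 3.493×10^5 W.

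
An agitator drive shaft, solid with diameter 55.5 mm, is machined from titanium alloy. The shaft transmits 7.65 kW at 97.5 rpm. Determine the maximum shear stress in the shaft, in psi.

ω = 2π·97.5/60 = 10.21 rad/s, so T = P/ω = 7.65×10³ / 10.21 = 749.3 N·m.
J = πd⁴/32 = π(0.0555)⁴/32 = 9.315×10^-7 m⁴.
τ_max = T·r/J = 749.3 × 0.0278 / 9.315×10^-7 = 2.232×10^7 Pa.

3240 psi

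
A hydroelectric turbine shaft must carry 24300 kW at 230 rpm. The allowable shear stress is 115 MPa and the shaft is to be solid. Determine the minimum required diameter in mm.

ω = 2π·230/60 = 24.09 rad/s, so T = P/ω = 24300×10³ / 24.09 = 1.009e6 N·m.
For a solid shaft τ_max = 16T/(πd³), so d = (16T/(π τ_allow))^(1/3) = (16·1.009e6/(π·1.15×10^8))^(1/3) = 0.3548 m.

355 mm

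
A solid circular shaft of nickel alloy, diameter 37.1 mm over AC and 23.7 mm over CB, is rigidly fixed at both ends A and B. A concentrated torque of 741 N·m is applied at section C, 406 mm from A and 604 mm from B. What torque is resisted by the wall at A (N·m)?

Compatibility: T_A·a/J_AC = T_B·b/J_CB with T_A + T_B = T₀.
J_AC = 1.86×10^-7 m⁴, J_CB = 3.10×10^-8 m⁴, so T_A = T₀·(J_AC/a)/((J_AC/a)+(J_CB/b)) = 666.4 N·m, T_B = 74.60 N·m.

666 N·m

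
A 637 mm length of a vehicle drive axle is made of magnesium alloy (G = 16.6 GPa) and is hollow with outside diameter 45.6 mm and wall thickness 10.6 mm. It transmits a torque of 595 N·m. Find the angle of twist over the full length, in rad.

0.0586 rad

J = π(d_o⁴ − d_i⁴)/32 = π(0.0456⁴ − 0.0244⁴)/32 = 3.897×10^-7 m⁴.
θ = T·L/(G·J) = 595.0 × 0.637 / (16.6×10⁹ × 3.897×10^-7) = 0.05859 rad.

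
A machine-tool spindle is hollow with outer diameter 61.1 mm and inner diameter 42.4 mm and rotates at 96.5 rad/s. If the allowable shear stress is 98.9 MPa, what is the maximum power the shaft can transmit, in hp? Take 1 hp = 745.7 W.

J = π(d_o⁴ − d_i⁴)/32 = π(0.0611⁴ − 0.0424⁴)/32 = 1.051×10^-6 m⁴.
T_max = τ_allow·J/r = 9.89×10^7 × 1.051×10^-6 / 0.0306 = 3402 N·m.
ω = 96.5 rad/s, so P_max = T_max·ω = 3.283×10^5 W.

440 hp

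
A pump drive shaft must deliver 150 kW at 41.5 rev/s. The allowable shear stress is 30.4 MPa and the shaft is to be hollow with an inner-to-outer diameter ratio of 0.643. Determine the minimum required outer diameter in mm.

ω = 2π·41.5 = 260.8 rad/s, so T = P/ω = 150×10³ / 260.8 = 575.3 N·m.
For a hollow shaft with d_i/d_o = 0.643: τ_max = 16T/(π d_o³ (1−k⁴)), so d_o = [16T/(π τ_allow (1−k⁴))]^(1/3) = [16·575.3/(π·3.04×10^7·0.8291)]^(1/3) = 0.04880 m.

48.8 mm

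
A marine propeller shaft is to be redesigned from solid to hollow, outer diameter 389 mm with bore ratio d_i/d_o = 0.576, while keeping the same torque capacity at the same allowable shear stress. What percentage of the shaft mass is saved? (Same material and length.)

27.8 %

Equal τ_max and T ⇒ the solid shaft needs d_s³ = d_o³(1−k⁴), so d_s = 389·(1−0.576⁴)^(1/3) = 374.2 mm.
Area ratio A_h/A_s = d_o²(1−k²)/d_s² = (1−k²)/(1−k⁴)^(2/3) = 0.7222.
Mass saving = 1 − 0.7222 = 27.8 %.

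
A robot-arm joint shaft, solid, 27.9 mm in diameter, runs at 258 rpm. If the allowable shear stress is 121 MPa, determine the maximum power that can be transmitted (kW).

13.9 kW

J = πd⁴/32 = π(0.0279)⁴/32 = 5.949×10^-8 m⁴.
T_max = τ_allow·J/r = 1.21×10^8 × 5.949×10^-8 / 0.0139 = 516.0 N·m.
ω = 2π·258/60 = 27.02 rad/s, so P_max = T_max·ω = 1.394×10^4 W.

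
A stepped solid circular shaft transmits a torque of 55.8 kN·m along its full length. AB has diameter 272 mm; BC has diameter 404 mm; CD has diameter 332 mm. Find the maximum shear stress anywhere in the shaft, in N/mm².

Under the same torque, τ_max = 16T/(πd³) is largest where d is smallest — segment AB (d = 272 mm).
τ_max = 16·55800/(π·(0.272)³) = 1.412×10^7 Pa.

14.1 N/mm²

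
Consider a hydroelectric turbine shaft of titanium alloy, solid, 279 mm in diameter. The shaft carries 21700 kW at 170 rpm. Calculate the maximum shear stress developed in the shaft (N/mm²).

286 N/mm²

ω = 2π·170/60 = 17.80 rad/s, so T = P/ω = 21700×10³ / 17.80 = 1.219e6 N·m.
J = πd⁴/32 = π(0.279)⁴/32 = 5.949×10^-4 m⁴.
τ_max = T·r/J = 1.219e6 × 0.140 / 5.949×10^-4 = 2.859×10^8 Pa.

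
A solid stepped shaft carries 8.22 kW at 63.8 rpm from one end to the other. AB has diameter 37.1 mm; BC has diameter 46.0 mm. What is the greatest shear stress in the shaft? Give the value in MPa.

ω = 2π·63.8/60 = 6.681 rad/s, so T = P/ω = 8.22×10³ / 6.681 = 1230 N·m.
Under the same torque, τ_max = 16T/(πd³) is largest where d is smallest — segment AB (d = 37.1 mm).
τ_max = 16·1230/(π·(0.0371)³) = 1.227×10^8 Pa.

123 MPa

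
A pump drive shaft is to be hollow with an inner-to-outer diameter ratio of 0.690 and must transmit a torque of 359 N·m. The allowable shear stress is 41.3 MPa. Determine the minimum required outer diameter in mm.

38.5 mm

For a hollow shaft with d_i/d_o = 0.690: τ_max = 16T/(π d_o³ (1−k⁴)), so d_o = [16T/(π τ_allow (1−k⁴))]^(1/3) = [16·359.0/(π·4.13×10^7·0.7733)]^(1/3) = 0.03854 m.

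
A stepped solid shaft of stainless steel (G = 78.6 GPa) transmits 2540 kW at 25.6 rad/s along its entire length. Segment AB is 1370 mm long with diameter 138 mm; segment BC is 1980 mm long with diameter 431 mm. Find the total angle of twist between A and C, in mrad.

49.3 mrad

ω = 25.6 rad/s, so T = P/ω = 2540×10³ / 25.60 = 99220 N·m.
J_AB = π(0.138)⁴/32 = 3.56×10^-5 m⁴; J_BC = π(0.431)⁴/32 = 3.39×10^-3 m⁴.
θ = (T/G)·Σ L_i/J_i = (99220/78.6×10⁹)·(1.37/3.56×10^-5 + 1.98/3.39×10^-3) = 0.04931 rad.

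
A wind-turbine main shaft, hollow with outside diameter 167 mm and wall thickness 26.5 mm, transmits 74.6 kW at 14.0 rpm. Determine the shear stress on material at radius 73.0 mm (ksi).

ω = 2π·14.0/60 = 1.466 rad/s, so T = P/ω = 74.6×10³ / 1.466 = 50880 N·m.
J = π(d_o⁴ − d_i⁴)/32 = π(0.167⁴ − 0.114⁴)/32 = 5.978×10^-5 m⁴.
Shear stress varies linearly with radius: τ = T·r/J = 50880 × 0.0730 / 5.978×10^-5 = 6.214×10^7 Pa.

9.01 ksi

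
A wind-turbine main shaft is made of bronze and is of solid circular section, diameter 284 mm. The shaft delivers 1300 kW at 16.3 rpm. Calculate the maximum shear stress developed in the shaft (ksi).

ω = 2π·16.3/60 = 1.707 rad/s, so T = P/ω = 1300×10³ / 1.707 = 761600 N·m.
J = πd⁴/32 = π(0.284)⁴/32 = 6.387×10^-4 m⁴.
τ_max = T·r/J = 761600 × 0.142 / 6.387×10^-4 = 1.693×10^8 Pa.

24.6 ksi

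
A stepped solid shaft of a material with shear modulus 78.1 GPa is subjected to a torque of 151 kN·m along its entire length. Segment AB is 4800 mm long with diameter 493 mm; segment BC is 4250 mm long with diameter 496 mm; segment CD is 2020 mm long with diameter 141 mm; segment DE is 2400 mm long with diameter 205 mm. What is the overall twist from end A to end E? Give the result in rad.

0.130 rad

J_AB = π(0.493)⁴/32 = 5.80×10^-3 m⁴; J_BC = π(0.496)⁴/32 = 5.94×10^-3 m⁴; J_CD = π(0.141)⁴/32 = 3.88×10^-5 m⁴; J_DE = π(0.205)⁴/32 = 1.73×10^-4 m⁴.
θ = (T/G)·Σ L_i/J_i = (151000/78.1×10⁹)·(4.80/5.80×10^-3 + 4.25/5.94×10^-3 + 2.02/3.88×10^-5 + 2.40/1.73×10^-4) = 0.1304 rad.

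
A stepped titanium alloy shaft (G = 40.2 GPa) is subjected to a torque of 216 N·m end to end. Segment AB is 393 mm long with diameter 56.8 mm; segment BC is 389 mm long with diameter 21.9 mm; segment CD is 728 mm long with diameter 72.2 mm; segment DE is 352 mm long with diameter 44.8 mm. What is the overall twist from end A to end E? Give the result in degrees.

J_AB = π(0.0568)⁴/32 = 1.02×10^-6 m⁴; J_BC = π(0.0219)⁴/32 = 2.26×10^-8 m⁴; J_CD = π(0.0722)⁴/32 = 2.67×10^-6 m⁴; J_DE = π(0.0448)⁴/32 = 3.95×10^-7 m⁴.
θ = (T/G)·Σ L_i/J_i = (216.0/40.2×10⁹)·(0.393/1.02×10^-6 + 0.389/2.26×10^-8 + 0.728/2.67×10^-6 + 0.352/3.95×10^-7) = 0.1009 rad.

5.78°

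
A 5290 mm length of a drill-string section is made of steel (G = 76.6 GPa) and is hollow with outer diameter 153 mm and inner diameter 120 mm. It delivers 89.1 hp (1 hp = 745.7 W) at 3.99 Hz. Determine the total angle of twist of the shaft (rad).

ω = 2π·3.99 = 25.07 rad/s, so T = P/ω = 89.1×745.7 / 25.07 = 2650 N·m.
J = π(d_o⁴ − d_i⁴)/32 = π(0.153⁴ − 0.120⁴)/32 = 3.344×10^-5 m⁴.
θ = T·L/(G·J) = 2650 × 5.29 / (76.6×10⁹ × 3.344×10^-5) = 5.473×10^-3 rad.

0.00547 rad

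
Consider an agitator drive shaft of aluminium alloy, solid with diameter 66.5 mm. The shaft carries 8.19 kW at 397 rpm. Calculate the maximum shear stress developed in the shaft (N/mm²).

3.41 N/mm²

ω = 2π·397/60 = 41.57 rad/s, so T = P/ω = 8.19×10³ / 41.57 = 197.0 N·m.
J = πd⁴/32 = π(0.0665)⁴/32 = 1.920×10^-6 m⁴.
τ_max = T·r/J = 197.0 × 0.0333 / 1.920×10^-6 = 3.412×10^6 Pa.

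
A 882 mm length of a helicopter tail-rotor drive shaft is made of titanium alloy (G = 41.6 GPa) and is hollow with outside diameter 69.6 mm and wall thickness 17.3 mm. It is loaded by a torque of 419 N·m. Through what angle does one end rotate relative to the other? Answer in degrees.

J = π(d_o⁴ − d_i⁴)/32 = π(0.0696⁴ − 0.0350⁴)/32 = 2.156×10^-6 m⁴.
θ = T·L/(G·J) = 419.0 × 0.882 / (41.6×10⁹ × 2.156×10^-6) = 4.120×10^-3 rad.

0.236°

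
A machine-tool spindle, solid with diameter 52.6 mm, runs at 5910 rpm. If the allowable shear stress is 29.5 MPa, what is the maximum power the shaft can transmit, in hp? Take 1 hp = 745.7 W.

700 hp

J = πd⁴/32 = π(0.0526)⁴/32 = 7.515×10^-7 m⁴.
T_max = τ_allow·J/r = 2.95×10^7 × 7.515×10^-7 / 0.0263 = 843.0 N·m.
ω = 2π·5910/60 = 618.9 rad/s, so P_max = T_max·ω = 5.217×10^5 W.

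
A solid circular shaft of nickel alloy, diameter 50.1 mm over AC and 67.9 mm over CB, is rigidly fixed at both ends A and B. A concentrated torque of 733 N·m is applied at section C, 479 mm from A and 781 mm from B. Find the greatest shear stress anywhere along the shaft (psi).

1400 psi

Compatibility: T_A·a/J_AC = T_B·b/J_CB with T_A + T_B = T₀.
J_AC = 6.19×10^-7 m⁴, J_CB = 2.09×10^-6 m⁴, so T_A = T₀·(J_AC/a)/((J_AC/a)+(J_CB/b)) = 238.8 N·m, T_B = 494.2 N·m.
τ in each portion: τ_AC = 9.67×10^6 Pa, τ_CB = 8.04×10^6 Pa; maximum is in AC.
τ_max = T_AC·r/J = 238.8·0.0250/6.19×10^-7 = 9.672×10^6 Pa.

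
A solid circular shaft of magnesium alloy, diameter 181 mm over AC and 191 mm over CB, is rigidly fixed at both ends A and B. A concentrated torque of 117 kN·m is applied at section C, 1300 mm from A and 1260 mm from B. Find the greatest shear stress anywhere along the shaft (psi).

6960 psi

Compatibility: T_A·a/J_AC = T_B·b/J_CB with T_A + T_B = T₀.
J_AC = 1.05×10^-4 m⁴, J_CB = 1.31×10^-4 m⁴, so T_A = T₀·(J_AC/a)/((J_AC/a)+(J_CB/b)) = 51330 N·m, T_B = 65670 N·m.
τ in each portion: τ_AC = 4.41×10^7 Pa, τ_CB = 4.80×10^7 Pa; maximum is in CB.
τ_max = T_CB·r/J = 65670·0.0955/1.31×10^-4 = 4.800×10^7 Pa.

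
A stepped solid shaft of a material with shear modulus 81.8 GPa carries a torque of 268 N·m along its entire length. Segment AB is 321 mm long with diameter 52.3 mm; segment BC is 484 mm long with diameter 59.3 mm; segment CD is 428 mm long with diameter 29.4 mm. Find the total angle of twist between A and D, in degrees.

J_AB = π(0.0523)⁴/32 = 7.35×10^-7 m⁴; J_BC = π(0.0593)⁴/32 = 1.21×10^-6 m⁴; J_CD = π(0.0294)⁴/32 = 7.33×10^-8 m⁴.
θ = (T/G)·Σ L_i/J_i = (268.0/81.8×10⁹)·(0.321/7.35×10^-7 + 0.484/1.21×10^-6 + 0.428/7.33×10^-8) = 0.02186 rad.

1.25°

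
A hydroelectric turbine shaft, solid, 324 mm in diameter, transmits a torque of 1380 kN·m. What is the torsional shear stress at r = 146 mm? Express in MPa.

J = πd⁴/32 = π(0.324)⁴/32 = 1.082×10^-3 m⁴.
Shear stress varies linearly with radius: τ = T·r/J = 1.380e6 × 0.146 / 1.082×10^-3 = 1.862×10^8 Pa.

186 MPa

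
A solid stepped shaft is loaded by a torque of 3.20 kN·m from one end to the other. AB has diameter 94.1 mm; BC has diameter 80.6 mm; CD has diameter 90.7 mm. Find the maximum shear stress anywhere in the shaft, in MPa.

31.1 MPa

Under the same torque, τ_max = 16T/(πd³) is largest where d is smallest — segment BC (d = 80.6 mm).
τ_max = 16·3200/(π·(0.0806)³) = 3.113×10^7 Pa.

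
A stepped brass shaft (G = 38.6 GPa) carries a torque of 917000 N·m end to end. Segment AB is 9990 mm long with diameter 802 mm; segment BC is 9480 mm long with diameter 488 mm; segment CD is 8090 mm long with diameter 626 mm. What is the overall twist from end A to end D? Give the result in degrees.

J_AB = π(0.802)⁴/32 = 0.0406 m⁴; J_BC = π(0.488)⁴/32 = 5.57×10^-3 m⁴; J_CD = π(0.626)⁴/32 = 0.0151 m⁴.
θ = (T/G)·Σ L_i/J_i = (917000/38.6×10⁹)·(9.99/0.0406 + 9.48/5.57×10^-3 + 8.09/0.0151) = 0.05904 rad.

3.38°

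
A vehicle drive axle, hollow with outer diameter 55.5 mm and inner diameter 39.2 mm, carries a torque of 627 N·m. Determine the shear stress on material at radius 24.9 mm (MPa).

22.3 MPa

J = π(d_o⁴ − d_i⁴)/32 = π(0.0555⁴ − 0.0392⁴)/32 = 6.997×10^-7 m⁴.
Shear stress varies linearly with radius: τ = T·r/J = 627.0 × 0.0249 / 6.997×10^-7 = 2.231×10^7 Pa.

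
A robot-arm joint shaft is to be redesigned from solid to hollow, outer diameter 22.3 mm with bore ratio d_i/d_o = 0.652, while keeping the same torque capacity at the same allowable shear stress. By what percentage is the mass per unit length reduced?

34.3 %

Equal τ_max and T ⇒ the solid shaft needs d_s³ = d_o³(1−k⁴), so d_s = 22.3·(1−0.652⁴)^(1/3) = 20.87 mm.
Area ratio A_h/A_s = d_o²(1−k²)/d_s² = (1−k²)/(1−k⁴)^(2/3) = 0.6566.
Mass saving = 1 − 0.6566 = 34.3 %.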